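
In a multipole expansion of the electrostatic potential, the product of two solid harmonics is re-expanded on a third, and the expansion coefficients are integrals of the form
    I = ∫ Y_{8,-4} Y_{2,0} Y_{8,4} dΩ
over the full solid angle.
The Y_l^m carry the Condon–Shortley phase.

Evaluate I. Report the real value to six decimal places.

Rules hold: Σm=0, L=18 even, 6≤8≤10.
N = 17·5·17 = 1445
Δ = 2!·14!·2!/19! = 1/348840
Racah Σ t=0..2: t=0:+1/116121600 t=1:−1/25401600 t=2:+1/116121600 = -1/45158400
⇒ 3j(8 2 8; 0 0 0)² = 24/1615, sgn -1
Racah Σ t=0..2: t=0:+1/3832012800 t=1:−1/239500800 t=2:+1/348364800 = -1/958003200
⇒ 3j(8 2 8; -4 0 4)² = 8/4845, sgn -1
4πI² = N·(3j₀)²·(3jₘ)² = 64/1805
I = +1·√(0.0354571/4π) = 0.05311858

0.053119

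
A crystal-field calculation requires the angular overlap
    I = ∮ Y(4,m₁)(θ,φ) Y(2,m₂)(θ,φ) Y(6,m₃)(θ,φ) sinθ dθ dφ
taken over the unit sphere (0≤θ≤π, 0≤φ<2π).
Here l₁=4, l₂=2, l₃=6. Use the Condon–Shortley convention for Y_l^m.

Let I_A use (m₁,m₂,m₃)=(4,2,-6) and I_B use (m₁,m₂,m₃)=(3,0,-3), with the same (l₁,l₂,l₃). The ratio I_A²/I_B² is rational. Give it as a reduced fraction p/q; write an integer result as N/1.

Shared (l₁,l₂,l₃)=(4,2,6): N and (l;000)² cancel in I_A²/I_B².
A: Δ = 0!·8!·4!/13! = 1/6435; Racah Σ t=0..0: t=0:+1/967680 = 1/967680; ⇒ 3j(4 2 6; 4 2 -6)² = 1/13, sgn +1
B: Δ = 0!·8!·4!/13! = 1/6435; Racah Σ t=0..0: t=0:+1/20160 = 1/20160; ⇒ 3j(4 2 6; 3 0 -3)² = 12/715, sgn -1
I_A²/I_B² = (1/13)/(12/715) = 55/12

55/12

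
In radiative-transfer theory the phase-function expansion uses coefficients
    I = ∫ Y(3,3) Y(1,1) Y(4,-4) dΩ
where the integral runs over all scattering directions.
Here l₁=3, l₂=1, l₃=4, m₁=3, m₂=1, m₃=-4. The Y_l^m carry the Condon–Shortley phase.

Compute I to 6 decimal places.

0.325735

Rules hold: Σm=0, L=8 even, 2≤4≤4.
N = 7·3·9 = 189
Δ = 0!·6!·2!/9! = 1/252
Racah Σ t=0..0: t=0:+1/36 = 1/36
⇒ 3j(3 1 4; 0 0 0)² = 4/63, sgn +1
Racah Σ t=0..0: t=0:+1/1440 = 1/1440
⇒ 3j(3 1 4; 3 1 -4)² = 1/9, sgn +1
4πI² = N·(3j₀)²·(3jₘ)² = 4/3
I = +1·√(1.33333/4π) = 0.32573501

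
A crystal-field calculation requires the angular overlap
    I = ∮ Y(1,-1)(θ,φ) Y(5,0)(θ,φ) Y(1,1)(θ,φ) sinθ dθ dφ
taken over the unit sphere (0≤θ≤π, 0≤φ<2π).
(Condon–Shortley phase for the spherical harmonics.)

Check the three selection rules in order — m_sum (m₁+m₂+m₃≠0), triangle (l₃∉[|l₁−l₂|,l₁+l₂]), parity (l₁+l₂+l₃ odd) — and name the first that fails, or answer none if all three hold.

triangle

azimuthal sum: -1 + 0 + 1 = 0  ✓
4 ≤ 1 ≤ 6 (triangle on l)  ✗
L = 1 + 5 + 1 = 7 (odd)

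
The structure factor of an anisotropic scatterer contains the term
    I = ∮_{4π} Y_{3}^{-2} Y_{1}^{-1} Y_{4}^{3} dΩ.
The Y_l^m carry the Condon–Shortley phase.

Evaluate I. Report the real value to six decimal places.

-0.282095

Checks pass: Σm=0; 8 even; l₃=4∈[2,4].
(2·3+1)(2·1+1)(2·4+1) = 189
Δ: 0! 6! 2! / 9! → 1/252
sum: t=0:+1/36 = 1/36
3j²(3 1 4; 0 0 0) = Δ·Π!·Σ² = 4/63  (sign +1)
sum: t=0:+1/240 = 1/240
3j²(3 1 4; -2 -1 3) = Δ·Π!·Σ² = 1/12  (sign -1)
combine: 4πI² = 189·4/63·1/12 = 1/1
take √, sign -1: I = -0.28209479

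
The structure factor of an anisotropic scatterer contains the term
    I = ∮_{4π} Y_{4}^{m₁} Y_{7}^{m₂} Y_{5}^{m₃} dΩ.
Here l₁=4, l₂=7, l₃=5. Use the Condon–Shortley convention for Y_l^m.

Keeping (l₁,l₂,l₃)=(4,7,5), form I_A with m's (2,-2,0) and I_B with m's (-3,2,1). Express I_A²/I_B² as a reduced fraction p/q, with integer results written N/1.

l's match ⇒ only the (l;m) 3-j factors differ between A and B.
A: triangle coeff Δ(4,7,5) = 1/6126120; Σ_t [0,2]: t=0:+1/1036800 t=1:−1/69120 t=2:+1/69120 = 1/1036800; (3j)²=1/7293 [(4 7 5; 2 -2 0)], sign=-1
B: triangle coeff Δ(4,7,5) = 1/6126120; Σ_t [5,6]: t=5:−1/138240 t=6:+1/518400 = -11/2073600; (3j)²=77/4420 [(4 7 5; -3 2 1)], sign=-1
I_A²/I_B² = (1/7293)/(77/4420) = 20/2541

20/2541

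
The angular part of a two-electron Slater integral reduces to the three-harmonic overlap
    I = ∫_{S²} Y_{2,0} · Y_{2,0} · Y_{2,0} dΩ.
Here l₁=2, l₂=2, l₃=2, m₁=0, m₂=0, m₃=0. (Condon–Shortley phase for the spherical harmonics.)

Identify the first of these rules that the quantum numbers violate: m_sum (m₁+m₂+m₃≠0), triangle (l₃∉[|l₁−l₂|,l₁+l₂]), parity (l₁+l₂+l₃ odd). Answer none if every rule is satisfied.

none

Σmᵢ = 0  ✓
l₃∈[|l₁−l₂|,l₁+l₂]=[0,4], have l₃=2  ✓
Σlᵢ = 6 ⇒ even  ✓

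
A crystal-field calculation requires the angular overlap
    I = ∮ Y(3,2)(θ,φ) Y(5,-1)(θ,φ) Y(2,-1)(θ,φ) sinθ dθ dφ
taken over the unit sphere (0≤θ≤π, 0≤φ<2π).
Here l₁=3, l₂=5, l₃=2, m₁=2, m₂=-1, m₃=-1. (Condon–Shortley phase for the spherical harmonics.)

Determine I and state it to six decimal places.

-0.117387

Checks pass: Σm=0; 10 even; l₃=2∈[2,8].
(2·3+1)(2·5+1)(2·2+1) = 385
Δ: 6! 0! 4! / 11! → 1/2310
sum: t=3:−1/144 = -1/144
3j²(3 5 2; 0 0 0) = Δ·Π!·Σ² = 10/231  (sign -1)
sum: t=1:−1/720 = -1/720
3j²(3 5 2; 2 -1 -1) = Δ·Π!·Σ² = 4/385  (sign +1)
combine: 4πI² = 385·10/231·4/385 = 40/231
take √, sign -1: I = -0.11738675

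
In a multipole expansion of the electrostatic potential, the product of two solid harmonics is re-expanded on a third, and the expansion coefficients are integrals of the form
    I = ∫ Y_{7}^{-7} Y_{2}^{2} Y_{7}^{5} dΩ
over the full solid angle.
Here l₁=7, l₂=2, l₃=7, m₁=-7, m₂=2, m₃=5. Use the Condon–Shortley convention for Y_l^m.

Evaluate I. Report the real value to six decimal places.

Checks pass: Σm=0; 16 even; l₃=7∈[5,9].
(2·7+1)(2·2+1)(2·7+1) = 1125
Δ: 2! 12! 2! / 17! → 1/185640
sum: t=0:+1/2419200 t=1:−1/518400 t=2:+1/2419200 = -1/907200
3j²(7 2 7; 0 0 0) = Δ·Π!·Σ² = 56/3315  (sign +1)
sum: t=2:+1/1916006400 = 1/1916006400
3j²(7 2 7; -7 2 5) = Δ·Π!·Σ² = 1/340  (sign +1)
combine: 4πI² = 1125·56/3315·1/340 = 210/3757
take √, sign +1: I = 0.06669359

0.066694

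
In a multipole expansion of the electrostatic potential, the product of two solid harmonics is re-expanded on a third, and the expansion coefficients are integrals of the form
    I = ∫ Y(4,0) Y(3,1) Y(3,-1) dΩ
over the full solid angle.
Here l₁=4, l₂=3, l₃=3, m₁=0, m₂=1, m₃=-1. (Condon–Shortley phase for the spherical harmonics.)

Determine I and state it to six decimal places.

Checks pass: Σm=0; 10 even; l₃=3∈[1,7].
(2·4+1)(2·3+1)(2·3+1) = 441
Δ: 4! 4! 2! / 11! → 1/34650
sum: t=1:−1/72 t=2:+1/16 t=3:−1/72 = 5/144
3j²(4 3 3; 0 0 0) = Δ·Π!·Σ² = 2/77  (sign -1)
sum: t=2:+1/32 t=3:−1/36 t=4:+1/1152 = 5/1152
3j²(4 3 3; 0 1 -1) = Δ·Π!·Σ² = 1/1386  (sign +1)
combine: 4πI² = 441·2/77·1/1386 = 1/121
take √, sign -1: I = -0.02564498

-0.025645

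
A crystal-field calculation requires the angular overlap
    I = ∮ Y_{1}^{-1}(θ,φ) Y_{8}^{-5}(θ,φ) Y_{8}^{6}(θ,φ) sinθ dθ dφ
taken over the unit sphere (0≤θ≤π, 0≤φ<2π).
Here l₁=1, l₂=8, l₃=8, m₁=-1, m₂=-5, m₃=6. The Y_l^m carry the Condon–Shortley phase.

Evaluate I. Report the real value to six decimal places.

L=17 odd ⇒ parity kills the (l;000) factor ⇒ I = 0

0.000000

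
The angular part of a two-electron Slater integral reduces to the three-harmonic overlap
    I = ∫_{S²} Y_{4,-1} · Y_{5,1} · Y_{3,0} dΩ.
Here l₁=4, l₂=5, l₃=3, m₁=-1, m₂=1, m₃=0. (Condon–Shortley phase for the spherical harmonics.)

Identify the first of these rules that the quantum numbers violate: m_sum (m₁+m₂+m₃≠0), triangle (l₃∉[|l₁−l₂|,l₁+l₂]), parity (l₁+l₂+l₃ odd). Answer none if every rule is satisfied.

none

azimuthal sum: -1 + 1 + 0 = 0  ✓
1 ≤ 3 ≤ 9 (triangle on l)  ✓
L = 4 + 5 + 3 = 12 (even)  ✓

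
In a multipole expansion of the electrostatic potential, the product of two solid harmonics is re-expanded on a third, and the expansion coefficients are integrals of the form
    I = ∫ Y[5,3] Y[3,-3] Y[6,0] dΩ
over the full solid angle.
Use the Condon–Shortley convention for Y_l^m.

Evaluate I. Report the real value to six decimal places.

Rules hold: Σm=0, L=14 even, 2≤6≤8.
N = 11·7·13 = 1001
Δ = 2!·8!·4!/15! = 1/675675
Racah Σ t=0..2: t=0:+1/8640 t=1:−1/2304 t=2:+1/8640 = -7/34560
⇒ 3j(5 3 6; 0 0 0)² = 7/429, sgn -1
Racah Σ t=0..0: t=0:+1/69120 = 1/69120
⇒ 3j(5 3 6; 3 -3 0)² = 4/429, sgn +1
4πI² = N·(3j₀)²·(3jₘ)² = 196/1287
I = -1·√(0.152292/4π) = -0.11008644

-0.110086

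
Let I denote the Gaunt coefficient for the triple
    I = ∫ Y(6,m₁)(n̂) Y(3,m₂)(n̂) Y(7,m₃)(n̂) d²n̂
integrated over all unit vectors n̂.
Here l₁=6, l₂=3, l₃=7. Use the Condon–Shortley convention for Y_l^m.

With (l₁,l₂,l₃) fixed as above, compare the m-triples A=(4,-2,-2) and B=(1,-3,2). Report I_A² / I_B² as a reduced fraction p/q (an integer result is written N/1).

Shared (l₁,l₂,l₃)=(6,3,7): N and (l;000)² cancel in I_A²/I_B².
A: Δ = 2!·10!·4!/17! = 1/2042040; Racah Σ t=0..1: t=0:+1/967680 t=1:−1/8709120 = 1/1088640; ⇒ 3j(6 3 7; 4 -2 -2)² = 800/51051, sgn -1
B: Δ = 2!·10!·4!/17! = 1/2042040; Racah Σ t=0..0: t=0:+1/691200 = 1/691200; ⇒ 3j(6 3 7; 1 -3 2)² = 189/9724, sgn -1
I_A²/I_B² = (800/51051)/(189/9724) = 3200/3969

3200/3969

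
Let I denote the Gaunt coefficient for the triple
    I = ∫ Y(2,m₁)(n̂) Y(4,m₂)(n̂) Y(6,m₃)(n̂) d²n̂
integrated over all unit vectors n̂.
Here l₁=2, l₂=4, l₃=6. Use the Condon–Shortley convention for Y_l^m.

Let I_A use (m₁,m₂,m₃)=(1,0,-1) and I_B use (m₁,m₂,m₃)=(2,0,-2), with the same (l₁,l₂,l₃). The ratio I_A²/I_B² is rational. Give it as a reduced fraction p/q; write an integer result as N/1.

5/2

Same 2,4,6: normalisation and zero-m 3j drop out of the ratio.
A: Δ: 0! 4! 8! / 13! → 1/6435; sum: t=0:+1/3456 = 1/3456; 3j²(2 4 6; 1 0 -1) = Δ·Π!·Σ² = 35/1287  (sign -1)
B: Δ: 0! 4! 8! / 13! → 1/6435; sum: t=0:+1/13824 = 1/13824; 3j²(2 4 6; 2 0 -2) = Δ·Π!·Σ² = 14/1287  (sign +1)
I_A²/I_B² = (35/1287)/(14/1287) = 5/2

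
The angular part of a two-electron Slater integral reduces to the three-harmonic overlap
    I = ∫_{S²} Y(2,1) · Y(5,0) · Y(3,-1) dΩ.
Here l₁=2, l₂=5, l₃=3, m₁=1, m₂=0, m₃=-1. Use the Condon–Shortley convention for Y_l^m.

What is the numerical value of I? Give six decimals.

0.169433

Rules hold: Σm=0, L=10 even, 3≤3≤7.
N = 5·11·7 = 385
Δ = 4!·0!·6!/11! = 1/2310
Racah Σ t=2..2: t=2:+1/144 = 1/144
⇒ 3j(2 5 3; 0 0 0)² = 10/231, sgn -1
Racah Σ t=1..1: t=1:−1/288 = -1/288
⇒ 3j(2 5 3; 1 0 -1)² = 5/231, sgn -1
4πI² = N·(3j₀)²·(3jₘ)² = 250/693
I = +1·√(0.36075/4π) = 0.16943318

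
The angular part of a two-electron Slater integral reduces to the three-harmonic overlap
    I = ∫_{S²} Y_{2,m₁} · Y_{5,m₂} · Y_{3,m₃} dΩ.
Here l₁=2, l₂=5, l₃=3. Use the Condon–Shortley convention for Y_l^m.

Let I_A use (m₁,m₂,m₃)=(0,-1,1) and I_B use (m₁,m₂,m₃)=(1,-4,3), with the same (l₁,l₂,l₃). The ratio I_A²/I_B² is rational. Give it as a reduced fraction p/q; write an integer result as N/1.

l's match ⇒ only the (l;m) 3-j factors differ between A and B.
A: triangle coeff Δ(2,5,3) = 1/2310; Σ_t [2,2]: t=2:+1/192 = 1/192; (3j)²=3/77 [(2 5 3; 0 -1 1)], sign=+1
B: triangle coeff Δ(2,5,3) = 1/2310; Σ_t [1,1]: t=1:−1/4320 = -1/4320; (3j)²=2/55 [(2 5 3; 1 -4 3)], sign=-1
I_A²/I_B² = (3/77)/(2/55) = 15/14

15/14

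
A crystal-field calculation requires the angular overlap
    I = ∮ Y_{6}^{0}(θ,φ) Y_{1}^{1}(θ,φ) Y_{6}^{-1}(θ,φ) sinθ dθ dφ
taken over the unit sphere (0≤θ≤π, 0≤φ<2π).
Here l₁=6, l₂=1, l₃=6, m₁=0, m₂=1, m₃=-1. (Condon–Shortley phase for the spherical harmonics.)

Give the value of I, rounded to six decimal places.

0.000000

Σlᵢ=13 odd — θ-integrand is odd under cosθ→−cosθ; I=0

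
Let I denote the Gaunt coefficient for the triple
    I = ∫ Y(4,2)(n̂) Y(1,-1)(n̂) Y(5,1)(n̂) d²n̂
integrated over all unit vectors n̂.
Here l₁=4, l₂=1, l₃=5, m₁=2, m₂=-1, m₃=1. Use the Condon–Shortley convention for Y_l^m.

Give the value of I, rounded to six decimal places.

2 − 1 + 1 = 2 ≠ 0: azimuthal integral kills it; I = 0

0.000000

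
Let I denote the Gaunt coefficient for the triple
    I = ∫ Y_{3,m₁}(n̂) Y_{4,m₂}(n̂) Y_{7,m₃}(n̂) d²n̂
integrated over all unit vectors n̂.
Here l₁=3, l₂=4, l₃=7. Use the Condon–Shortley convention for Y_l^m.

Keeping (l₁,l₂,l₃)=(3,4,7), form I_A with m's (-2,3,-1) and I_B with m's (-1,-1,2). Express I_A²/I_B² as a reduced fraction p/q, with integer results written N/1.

Shared (l₁,l₂,l₃)=(3,4,7): N and (l;000)² cancel in I_A²/I_B².
A: Δ = 0!·6!·8!/15! = 1/45045; Racah Σ t=0..0: t=0:+1/604800 = 1/604800; ⇒ 3j(3 4 7; -2 3 -1)² = 16/15015, sgn +1
B: Δ = 0!·6!·8!/15! = 1/45045; Racah Σ t=0..0: t=0:+1/34560 = 1/34560; ⇒ 3j(3 4 7; -1 -1 2)² = 4/143, sgn -1
I_A²/I_B² = (16/15015)/(4/143) = 4/105

4/105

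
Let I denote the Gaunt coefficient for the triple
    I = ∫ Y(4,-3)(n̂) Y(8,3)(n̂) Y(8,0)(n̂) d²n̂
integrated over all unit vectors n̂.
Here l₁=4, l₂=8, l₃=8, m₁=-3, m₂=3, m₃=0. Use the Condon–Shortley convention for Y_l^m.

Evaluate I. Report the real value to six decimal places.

0.083505

m-sum 0 ✓  L=20 even ✓  4≤8≤12 ✓
Π(2lᵢ+1) = 9×17×17 = 2601
triangle coeff Δ(4,8,8) = 1/185175900
Σ_t [0,4]: t=0:+1/557383680 t=1:−1/21772800 t=2:+1/8294400 t=3:−1/21772800 t=4:+1/557383680 = 1/30965760
(3j)²=36/4199 [(4 8 8; 0 0 0)], sign=+1
Σ_t [3,4]: t=3:−1/139345920 t=4:+1/87091200 = 1/232243200
(3j)²=33/8398 [(4 8 8; -3 3 0)], sign=+1
⇒ 4πI² = 5346/61009
I = (+1)√(5346/61009/(4π)) = 0.08350502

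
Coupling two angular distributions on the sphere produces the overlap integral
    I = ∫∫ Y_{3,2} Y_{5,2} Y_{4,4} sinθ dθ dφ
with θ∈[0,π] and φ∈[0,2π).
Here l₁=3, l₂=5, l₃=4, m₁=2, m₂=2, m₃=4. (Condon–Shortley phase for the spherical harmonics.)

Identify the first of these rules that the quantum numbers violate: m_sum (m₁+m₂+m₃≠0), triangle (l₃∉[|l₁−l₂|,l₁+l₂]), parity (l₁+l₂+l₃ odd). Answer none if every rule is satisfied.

m_sum

azimuthal sum: 2 + 2 + 4 = 8  ✗
2 ≤ 4 ≤ 8 (triangle on l)
L = 3 + 5 + 4 = 12 (even)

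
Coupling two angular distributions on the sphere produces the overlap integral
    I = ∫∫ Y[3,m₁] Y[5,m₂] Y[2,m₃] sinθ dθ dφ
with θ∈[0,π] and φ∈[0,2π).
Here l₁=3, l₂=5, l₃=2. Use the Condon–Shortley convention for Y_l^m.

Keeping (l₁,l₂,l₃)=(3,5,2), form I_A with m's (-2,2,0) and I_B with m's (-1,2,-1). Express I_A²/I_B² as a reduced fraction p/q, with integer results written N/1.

3/5

Same 3,5,2: normalisation and zero-m 3j drop out of the ratio.
A: Δ: 6! 0! 4! / 11! → 1/2310; sum: t=5:−1/480 = -1/480; 3j²(3 5 2; -2 2 0) = Δ·Π!·Σ² = 3/110  (sign -1)
B: Δ: 6! 0! 4! / 11! → 1/2310; sum: t=4:+1/288 = 1/288; 3j²(3 5 2; -1 2 -1) = Δ·Π!·Σ² = 1/22  (sign -1)
I_A²/I_B² = (3/110)/(1/22) = 3/5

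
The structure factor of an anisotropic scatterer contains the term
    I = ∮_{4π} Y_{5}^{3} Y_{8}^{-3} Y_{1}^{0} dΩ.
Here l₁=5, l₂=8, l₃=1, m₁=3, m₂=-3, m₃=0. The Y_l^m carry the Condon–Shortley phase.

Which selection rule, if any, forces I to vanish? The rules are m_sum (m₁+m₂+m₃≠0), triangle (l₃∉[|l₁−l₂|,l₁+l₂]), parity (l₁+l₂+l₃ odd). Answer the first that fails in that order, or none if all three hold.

triangle

m₁+m₂+m₃ = 3 − 3 + 0 = 0  ✓
triangle: |5−8|=3 ≤ l₃=1 ≤ 5+8=13  ✗
parity: l₁+l₂+l₃ = 14 is even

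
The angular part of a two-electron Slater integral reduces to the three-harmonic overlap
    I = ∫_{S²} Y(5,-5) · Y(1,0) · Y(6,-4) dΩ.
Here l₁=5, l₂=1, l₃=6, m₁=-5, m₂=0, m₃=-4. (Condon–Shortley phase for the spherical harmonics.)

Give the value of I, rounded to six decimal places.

Σmᵢ = -9 ≠ 0, so the φ-integral vanishes; I = 0

0.000000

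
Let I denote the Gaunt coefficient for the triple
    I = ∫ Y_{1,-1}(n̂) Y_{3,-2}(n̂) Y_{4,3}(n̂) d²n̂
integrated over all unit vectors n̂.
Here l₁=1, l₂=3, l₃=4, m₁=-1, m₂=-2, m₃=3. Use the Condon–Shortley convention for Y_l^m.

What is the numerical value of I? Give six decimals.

m-sum 0 ✓  L=8 even ✓  2≤4≤4 ✓
Π(2lᵢ+1) = 3×7×9 = 189
triangle coeff Δ(1,3,4) = 1/252
Σ_t [0,0]: t=0:+1/36 = 1/36
(3j)²=4/63 [(1 3 4; 0 0 0)], sign=+1
Σ_t [0,0]: t=0:+1/240 = 1/240
(3j)²=1/12 [(1 3 4; -1 -2 3)], sign=-1
⇒ 4πI² = 1/1
I = (-1)√(1/1/(4π)) = -0.28209479

-0.282095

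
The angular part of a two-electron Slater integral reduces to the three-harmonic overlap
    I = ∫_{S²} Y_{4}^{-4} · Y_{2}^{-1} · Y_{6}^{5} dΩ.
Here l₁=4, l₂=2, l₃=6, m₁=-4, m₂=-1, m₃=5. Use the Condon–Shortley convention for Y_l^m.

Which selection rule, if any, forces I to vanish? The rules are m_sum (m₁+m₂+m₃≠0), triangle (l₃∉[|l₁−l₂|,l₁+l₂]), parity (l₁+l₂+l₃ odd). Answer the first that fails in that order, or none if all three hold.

none

m₁+m₂+m₃ = -4 − 1 + 5 = 0  ✓
triangle: |4−2|=2 ≤ l₃=6 ≤ 4+2=6  ✓
parity: l₁+l₂+l₃ = 12 is even  ✓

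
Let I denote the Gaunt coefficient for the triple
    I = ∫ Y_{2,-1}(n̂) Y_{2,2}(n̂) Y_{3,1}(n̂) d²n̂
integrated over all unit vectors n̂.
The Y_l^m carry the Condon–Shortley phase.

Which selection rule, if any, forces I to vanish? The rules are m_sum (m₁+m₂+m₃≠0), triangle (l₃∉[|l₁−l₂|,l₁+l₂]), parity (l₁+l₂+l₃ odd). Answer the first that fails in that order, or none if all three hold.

m_sum

m₁+m₂+m₃ = -1 + 2 + 1 = 2  ✗
triangle: |2−2|=0 ≤ l₃=3 ≤ 2+2=4
parity: l₁+l₂+l₃ = 7 is odd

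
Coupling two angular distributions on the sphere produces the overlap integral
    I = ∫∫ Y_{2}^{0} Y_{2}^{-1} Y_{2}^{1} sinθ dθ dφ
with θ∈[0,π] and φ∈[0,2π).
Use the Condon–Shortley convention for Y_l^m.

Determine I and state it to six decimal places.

-0.090112

Checks pass: Σm=0; 6 even; l₃=2∈[0,4].
(2·2+1)(2·2+1)(2·2+1) = 125
Δ: 2! 2! 2! / 7! → 1/630
sum: t=0:+1/8 t=1:−1/1 t=2:+1/8 = -3/4
3j²(2 2 2; 0 0 0) = Δ·Π!·Σ² = 2/35  (sign -1)
sum: t=0:+1/4 t=1:−1/2 = -1/4
3j²(2 2 2; 0 -1 1) = Δ·Π!·Σ² = 1/70  (sign +1)
combine: 4πI² = 125·2/35·1/70 = 5/49
take √, sign -1: I = -0.09011188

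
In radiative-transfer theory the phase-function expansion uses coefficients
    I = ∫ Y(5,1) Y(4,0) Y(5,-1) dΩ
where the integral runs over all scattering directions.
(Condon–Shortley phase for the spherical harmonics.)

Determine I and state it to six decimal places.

m-sum 0 ✓  L=14 even ✓  1≤5≤9 ✓
Π(2lᵢ+1) = 11×9×11 = 1089
triangle coeff Δ(5,4,5) = 1/3153150
Σ_t [0,4]: t=0:+1/69120 t=1:−1/1728 t=2:+1/576 t=3:−1/1728 t=4:+1/69120 = 7/11520
(3j)²=2/143 [(5 4 5; 0 0 0)], sign=-1
Σ_t [0,4]: t=0:+1/27648 t=1:−1/1296 t=2:+1/768 t=3:−1/4320 t=4:+1/414720 = 7/20736
(3j)²=8/1287 [(5 4 5; 1 0 -1)], sign=+1
⇒ 4πI² = 16/169
I = (-1)√(16/169/(4π)) = -0.08679840

-0.086798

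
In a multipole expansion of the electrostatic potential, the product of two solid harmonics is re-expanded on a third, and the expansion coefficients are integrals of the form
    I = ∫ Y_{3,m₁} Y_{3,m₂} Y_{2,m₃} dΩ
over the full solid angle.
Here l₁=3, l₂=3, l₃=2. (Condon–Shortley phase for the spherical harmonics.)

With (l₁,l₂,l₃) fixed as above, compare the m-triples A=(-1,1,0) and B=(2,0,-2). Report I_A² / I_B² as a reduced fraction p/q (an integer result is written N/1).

Same 3,3,2: normalisation and zero-m 3j drop out of the ratio.
A: Δ: 4! 2! 2! / 9! → 1/3780; sum: t=2:+1/16 t=3:−1/6 t=4:+1/96 = -3/32; 3j²(3 3 2; -1 1 0) = Δ·Π!·Σ² = 3/140  (sign -1)
B: Δ: 4! 2! 2! / 9! → 1/3780; sum: t=1:−1/24 = -1/24; 3j²(3 3 2; 2 0 -2) = Δ·Π!·Σ² = 1/21  (sign -1)
I_A²/I_B² = (3/140)/(1/21) = 9/20

9/20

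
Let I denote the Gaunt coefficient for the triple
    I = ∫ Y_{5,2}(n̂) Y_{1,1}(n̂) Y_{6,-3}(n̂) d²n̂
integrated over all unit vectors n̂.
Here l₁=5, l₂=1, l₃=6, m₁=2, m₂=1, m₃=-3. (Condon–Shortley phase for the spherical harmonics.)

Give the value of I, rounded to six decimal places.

-0.245154

m-sum 0 ✓  L=12 even ✓  4≤6≤6 ✓
Π(2lᵢ+1) = 11×3×13 = 429
triangle coeff Δ(5,1,6) = 1/858
Σ_t [0,0]: t=0:+1/14400 = 1/14400
(3j)²=6/143 [(5 1 6; 0 0 0)], sign=+1
Σ_t [0,0]: t=0:+1/60480 = 1/60480
(3j)²=6/143 [(5 1 6; 2 1 -3)], sign=-1
⇒ 4πI² = 108/143
I = (-1)√(108/143/(4π)) = -0.24515397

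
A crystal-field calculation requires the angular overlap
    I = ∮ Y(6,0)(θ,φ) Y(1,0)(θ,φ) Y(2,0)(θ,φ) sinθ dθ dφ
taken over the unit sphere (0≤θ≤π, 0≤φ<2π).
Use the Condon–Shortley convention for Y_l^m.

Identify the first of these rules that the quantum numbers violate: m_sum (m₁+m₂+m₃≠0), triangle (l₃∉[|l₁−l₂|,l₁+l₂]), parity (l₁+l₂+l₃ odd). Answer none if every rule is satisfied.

triangle

m₁+m₂+m₃ = 0 + 0 + 0 = 0  ✓
triangle: |6−1|=5 ≤ l₃=2 ≤ 6+1=7  ✗
parity: l₁+l₂+l₃ = 9 is odd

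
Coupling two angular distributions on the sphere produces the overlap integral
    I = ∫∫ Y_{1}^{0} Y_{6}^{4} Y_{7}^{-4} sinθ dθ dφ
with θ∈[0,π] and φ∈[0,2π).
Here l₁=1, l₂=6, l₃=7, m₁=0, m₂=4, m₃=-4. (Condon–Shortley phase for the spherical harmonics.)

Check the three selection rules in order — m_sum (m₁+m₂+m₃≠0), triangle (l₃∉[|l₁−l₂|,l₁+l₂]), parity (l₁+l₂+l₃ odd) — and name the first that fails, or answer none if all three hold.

m₁+m₂+m₃ = 0 + 4 − 4 = 0  ✓
triangle: |1−6|=5 ≤ l₃=7 ≤ 1+6=7  ✓
parity: l₁+l₂+l₃ = 14 is even  ✓

none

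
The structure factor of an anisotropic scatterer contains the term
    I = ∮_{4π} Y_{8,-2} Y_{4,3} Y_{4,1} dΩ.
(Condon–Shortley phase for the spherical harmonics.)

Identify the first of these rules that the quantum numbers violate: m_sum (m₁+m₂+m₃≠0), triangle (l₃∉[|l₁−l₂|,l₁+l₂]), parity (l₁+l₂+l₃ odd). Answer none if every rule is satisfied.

m_sum

azimuthal sum: -2 + 3 + 1 = 2  ✗
4 ≤ 4 ≤ 12 (triangle on l)
L = 8 + 4 + 4 = 16 (even)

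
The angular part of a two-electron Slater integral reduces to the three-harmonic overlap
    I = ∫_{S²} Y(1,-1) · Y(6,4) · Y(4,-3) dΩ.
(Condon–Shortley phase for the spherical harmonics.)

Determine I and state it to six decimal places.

triangle: need 5≤l₃≤7, have 4; I=0

0.000000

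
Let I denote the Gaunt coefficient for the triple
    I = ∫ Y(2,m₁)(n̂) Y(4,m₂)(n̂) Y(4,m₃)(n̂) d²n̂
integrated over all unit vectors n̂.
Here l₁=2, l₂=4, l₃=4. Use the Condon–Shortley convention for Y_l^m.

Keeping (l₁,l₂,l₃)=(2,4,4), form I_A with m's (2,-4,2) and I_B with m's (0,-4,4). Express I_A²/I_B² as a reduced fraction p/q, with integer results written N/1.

Shared (l₁,l₂,l₃)=(2,4,4): N and (l;000)² cancel in I_A²/I_B².
A: Δ = 2!·2!·6!/11! = 1/13860; Racah Σ t=0..0: t=0:+1/2880 = 1/2880; ⇒ 3j(2 4 4; 2 -4 2)² = 2/165, sgn +1
B: Δ = 2!·2!·6!/11! = 1/13860; Racah Σ t=0..0: t=0:+1/2880 = 1/2880; ⇒ 3j(2 4 4; 0 -4 4)² = 28/495, sgn +1
I_A²/I_B² = (2/165)/(28/495) = 3/14

3/14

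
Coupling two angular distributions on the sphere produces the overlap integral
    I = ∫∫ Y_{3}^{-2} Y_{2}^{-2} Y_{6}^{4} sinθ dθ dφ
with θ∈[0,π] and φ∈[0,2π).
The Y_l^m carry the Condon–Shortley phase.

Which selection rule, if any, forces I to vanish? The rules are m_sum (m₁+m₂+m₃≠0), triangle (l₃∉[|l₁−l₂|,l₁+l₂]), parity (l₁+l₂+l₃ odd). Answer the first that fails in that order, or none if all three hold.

Σmᵢ = 0  ✓
l₃∈[|l₁−l₂|,l₁+l₂]=[1,5], have l₃=6  ✗
Σlᵢ = 11 ⇒ odd

triangle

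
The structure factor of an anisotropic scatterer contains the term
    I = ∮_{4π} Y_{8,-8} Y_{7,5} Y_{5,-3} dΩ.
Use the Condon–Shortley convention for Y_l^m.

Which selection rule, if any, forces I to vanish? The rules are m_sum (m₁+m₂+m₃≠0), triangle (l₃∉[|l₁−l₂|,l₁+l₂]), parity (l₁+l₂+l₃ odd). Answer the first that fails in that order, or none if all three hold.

m₁+m₂+m₃ = -8 + 5 − 3 = -6  ✗
triangle: |8−7|=1 ≤ l₃=5 ≤ 8+7=15
parity: l₁+l₂+l₃ = 20 is even

m_sum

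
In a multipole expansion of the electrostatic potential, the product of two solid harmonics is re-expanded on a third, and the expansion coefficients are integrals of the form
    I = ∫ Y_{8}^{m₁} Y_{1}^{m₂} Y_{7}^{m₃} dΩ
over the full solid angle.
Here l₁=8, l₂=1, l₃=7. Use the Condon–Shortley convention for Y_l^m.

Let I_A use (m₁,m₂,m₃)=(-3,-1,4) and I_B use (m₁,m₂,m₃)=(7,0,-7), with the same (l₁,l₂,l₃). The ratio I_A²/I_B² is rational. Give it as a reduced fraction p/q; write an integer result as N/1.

l's match ⇒ only the (l;m) 3-j factors differ between A and B.
A: triangle coeff Δ(8,1,7) = 1/2040; Σ_t [0,0]: t=0:+1/479001600 = 1/479001600; (3j)²=1/204 [(8 1 7; -3 -1 4)], sign=-1
B: triangle coeff Δ(8,1,7) = 1/2040; Σ_t [1,1]: t=1:−1/87178291200 = -1/87178291200; (3j)²=1/136 [(8 1 7; 7 0 -7)], sign=-1
I_A²/I_B² = (1/204)/(1/136) = 2/3

2/3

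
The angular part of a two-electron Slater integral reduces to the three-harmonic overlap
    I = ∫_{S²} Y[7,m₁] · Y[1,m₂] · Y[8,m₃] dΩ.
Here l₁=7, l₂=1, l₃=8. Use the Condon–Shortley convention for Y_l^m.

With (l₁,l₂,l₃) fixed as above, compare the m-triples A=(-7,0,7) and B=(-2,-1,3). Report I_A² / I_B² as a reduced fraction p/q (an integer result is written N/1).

3/11

l's match ⇒ only the (l;m) 3-j factors differ between A and B.
A: triangle coeff Δ(7,1,8) = 1/2040; Σ_t [0,0]: t=0:+1/87178291200 = 1/87178291200; (3j)²=1/136 [(7 1 8; -7 0 7)], sign=-1
B: triangle coeff Δ(7,1,8) = 1/2040; Σ_t [0,0]: t=0:+1/87091200 = 1/87091200; (3j)²=11/408 [(7 1 8; -2 -1 3)], sign=-1
I_A²/I_B² = (1/136)/(11/408) = 3/11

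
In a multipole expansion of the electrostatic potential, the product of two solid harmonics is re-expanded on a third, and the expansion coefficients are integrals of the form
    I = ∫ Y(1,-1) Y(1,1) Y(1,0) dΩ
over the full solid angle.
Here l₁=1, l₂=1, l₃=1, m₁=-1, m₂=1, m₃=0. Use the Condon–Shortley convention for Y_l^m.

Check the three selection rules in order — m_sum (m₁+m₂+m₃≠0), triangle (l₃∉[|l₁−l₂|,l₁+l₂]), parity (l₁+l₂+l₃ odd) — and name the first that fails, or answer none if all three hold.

Σmᵢ = 0  ✓
l₃∈[|l₁−l₂|,l₁+l₂]=[0,2], have l₃=1  ✓
Σlᵢ = 3 ⇒ odd  ✗

parity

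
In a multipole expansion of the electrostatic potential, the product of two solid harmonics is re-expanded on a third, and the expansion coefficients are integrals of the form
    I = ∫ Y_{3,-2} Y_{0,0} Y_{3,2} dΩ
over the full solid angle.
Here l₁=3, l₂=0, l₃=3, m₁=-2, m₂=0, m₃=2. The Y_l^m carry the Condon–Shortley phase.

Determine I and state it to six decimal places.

0.282095

m-sum 0 ✓  L=6 even ✓  3≤3≤3 ✓
Π(2lᵢ+1) = 7×1×7 = 49
triangle coeff Δ(3,0,3) = 1/7
Σ_t [0,0]: t=0:+1/36 = 1/36
(3j)²=1/7 [(3 0 3; 0 0 0)], sign=-1
Σ_t [0,0]: t=0:+1/120 = 1/120
(3j)²=1/7 [(3 0 3; -2 0 2)], sign=-1
⇒ 4πI² = 1/1
I = (+1)√(1/1/(4π)) = 0.28209479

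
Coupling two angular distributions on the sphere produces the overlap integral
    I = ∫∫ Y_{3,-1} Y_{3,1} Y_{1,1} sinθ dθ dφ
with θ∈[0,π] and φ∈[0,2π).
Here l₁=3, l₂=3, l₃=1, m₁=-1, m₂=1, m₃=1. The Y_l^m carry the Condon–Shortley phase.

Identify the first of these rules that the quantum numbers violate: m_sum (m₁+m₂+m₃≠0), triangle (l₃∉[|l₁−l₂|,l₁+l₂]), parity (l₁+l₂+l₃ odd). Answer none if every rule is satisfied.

m_sum

m₁+m₂+m₃ = -1 + 1 + 1 = 1  ✗
triangle: |3−3|=0 ≤ l₃=1 ≤ 3+3=6
parity: l₁+l₂+l₃ = 7 is odd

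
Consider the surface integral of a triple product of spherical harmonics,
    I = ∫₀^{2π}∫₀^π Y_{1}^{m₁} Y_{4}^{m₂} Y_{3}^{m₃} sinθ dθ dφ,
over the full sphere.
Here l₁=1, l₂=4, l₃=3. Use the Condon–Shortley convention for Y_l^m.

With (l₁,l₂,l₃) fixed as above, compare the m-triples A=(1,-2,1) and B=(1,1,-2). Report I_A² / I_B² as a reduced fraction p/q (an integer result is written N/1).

5/1

Same 1,4,3: normalisation and zero-m 3j drop out of the ratio.
A: Δ: 2! 0! 6! / 9! → 1/252; sum: t=0:+1/96 = 1/96; 3j²(1 4 3; 1 -2 1) = Δ·Π!·Σ² = 5/84  (sign +1)
B: Δ: 2! 0! 6! / 9! → 1/252; sum: t=0:+1/240 = 1/240; 3j²(1 4 3; 1 1 -2) = Δ·Π!·Σ² = 1/84  (sign -1)
I_A²/I_B² = (5/84)/(1/84) = 5/1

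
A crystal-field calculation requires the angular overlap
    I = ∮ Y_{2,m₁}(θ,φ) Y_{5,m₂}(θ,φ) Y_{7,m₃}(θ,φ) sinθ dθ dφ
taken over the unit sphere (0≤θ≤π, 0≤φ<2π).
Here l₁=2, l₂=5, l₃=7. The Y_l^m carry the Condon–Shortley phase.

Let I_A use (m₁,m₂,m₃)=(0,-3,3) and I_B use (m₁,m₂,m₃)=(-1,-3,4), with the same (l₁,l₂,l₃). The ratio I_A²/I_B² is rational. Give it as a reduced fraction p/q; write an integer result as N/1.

Same 2,5,7: normalisation and zero-m 3j drop out of the ratio.
A: Δ: 0! 4! 10! / 15! → 1/15015; sum: t=0:+1/322560 = 1/322560; 3j²(2 5 7; 0 -3 3) = Δ·Π!·Σ² = 18/1001  (sign +1)
B: Δ: 0! 4! 10! / 15! → 1/15015; sum: t=0:+1/483840 = 1/483840; 3j²(2 5 7; -1 -3 4) = Δ·Π!·Σ² = 3/91  (sign -1)
I_A²/I_B² = (18/1001)/(3/91) = 6/11

6/11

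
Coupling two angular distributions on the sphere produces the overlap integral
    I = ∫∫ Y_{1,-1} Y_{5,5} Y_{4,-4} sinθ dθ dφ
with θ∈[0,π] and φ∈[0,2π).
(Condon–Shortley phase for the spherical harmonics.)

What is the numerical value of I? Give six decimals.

Checks pass: Σm=0; 10 even; l₃=4∈[4,6].
(2·1+1)(2·5+1)(2·4+1) = 297
Δ: 2! 0! 8! / 11! → 1/495
sum: t=1:−1/576 = -1/576
3j²(1 5 4; 0 0 0) = Δ·Π!·Σ² = 5/99  (sign -1)
sum: t=2:+1/80640 = 1/80640
3j²(1 5 4; -1 5 -4) = Δ·Π!·Σ² = 1/11  (sign +1)
combine: 4πI² = 297·5/99·1/11 = 15/11
take √, sign -1: I = -0.32941575

-0.329416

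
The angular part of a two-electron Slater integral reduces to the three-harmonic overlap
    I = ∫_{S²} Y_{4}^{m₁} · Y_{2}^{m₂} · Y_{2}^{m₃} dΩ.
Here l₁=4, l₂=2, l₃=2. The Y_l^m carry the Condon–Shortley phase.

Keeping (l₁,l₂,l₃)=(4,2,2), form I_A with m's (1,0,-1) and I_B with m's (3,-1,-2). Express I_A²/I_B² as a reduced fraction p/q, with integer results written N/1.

6/7

l's match ⇒ only the (l;m) 3-j factors differ between A and B.
A: triangle coeff Δ(4,2,2) = 1/630; Σ_t [2,2]: t=2:+1/24 = 1/24; (3j)²=1/21 [(4 2 2; 1 0 -1)], sign=-1
B: triangle coeff Δ(4,2,2) = 1/630; Σ_t [1,1]: t=1:−1/144 = -1/144; (3j)²=1/18 [(4 2 2; 3 -1 -2)], sign=-1
I_A²/I_B² = (1/21)/(1/18) = 6/7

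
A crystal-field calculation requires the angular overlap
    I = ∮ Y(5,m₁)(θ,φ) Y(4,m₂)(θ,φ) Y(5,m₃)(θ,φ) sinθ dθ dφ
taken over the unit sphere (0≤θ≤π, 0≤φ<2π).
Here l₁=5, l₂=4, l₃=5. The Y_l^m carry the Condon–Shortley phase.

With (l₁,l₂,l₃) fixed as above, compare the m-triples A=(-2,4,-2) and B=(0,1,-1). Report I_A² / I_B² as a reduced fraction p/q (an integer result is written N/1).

35/3

l's match ⇒ only the (l;m) 3-j factors differ between A and B.
A: triangle coeff Δ(5,4,5) = 1/3153150; Σ_t [4,4]: t=4:+1/20736 = 1/20736; (3j)²=35/1287 [(5 4 5; -2 4 -2)], sign=-1
B: triangle coeff Δ(5,4,5) = 1/3153150; Σ_t [1,4]: t=1:−1/6912 t=2:+1/864 t=3:−1/1152 t=4:+1/17280 = 7/34560; (3j)²=1/429 [(5 4 5; 0 1 -1)], sign=+1
I_A²/I_B² = (35/1287)/(1/429) = 35/3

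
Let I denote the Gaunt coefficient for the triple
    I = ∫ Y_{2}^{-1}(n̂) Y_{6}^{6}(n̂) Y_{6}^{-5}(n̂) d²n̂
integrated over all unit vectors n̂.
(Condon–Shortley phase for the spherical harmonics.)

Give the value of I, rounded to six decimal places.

0.178412

Rules hold: Σm=0, L=14 even, 4≤6≤8.
N = 5·13·13 = 845
Δ = 2!·2!·10!/15! = 1/90090
Racah Σ t=0..2: t=0:+1/69120 t=1:−1/14400 t=2:+1/69120 = -7/172800
⇒ 3j(2 6 6; 0 0 0)² = 14/715, sgn -1
Racah Σ t=2..2: t=2:+1/7257600 = 1/7257600
⇒ 3j(2 6 6; -1 6 -5)² = 11/455, sgn -1
4πI² = N·(3j₀)²·(3jₘ)² = 2/5
I = +1·√(0.4/4π) = 0.17841241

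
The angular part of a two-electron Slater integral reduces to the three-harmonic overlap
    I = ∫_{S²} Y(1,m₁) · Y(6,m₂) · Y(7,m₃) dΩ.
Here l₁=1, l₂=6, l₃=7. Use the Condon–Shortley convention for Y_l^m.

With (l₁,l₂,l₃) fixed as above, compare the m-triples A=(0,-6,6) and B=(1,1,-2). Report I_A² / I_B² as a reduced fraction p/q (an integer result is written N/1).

Shared (l₁,l₂,l₃)=(1,6,7): N and (l;000)² cancel in I_A²/I_B².
A: Δ = 0!·2!·12!/15! = 1/1365; Racah Σ t=0..0: t=0:+1/479001600 = 1/479001600; ⇒ 3j(1 6 7; 0 -6 6)² = 1/105, sgn -1
B: Δ = 0!·2!·12!/15! = 1/1365; Racah Σ t=0..0: t=0:+1/1209600 = 1/1209600; ⇒ 3j(1 6 7; 1 1 -2)² = 12/455, sgn -1
I_A²/I_B² = (1/105)/(12/455) = 13/36

13/36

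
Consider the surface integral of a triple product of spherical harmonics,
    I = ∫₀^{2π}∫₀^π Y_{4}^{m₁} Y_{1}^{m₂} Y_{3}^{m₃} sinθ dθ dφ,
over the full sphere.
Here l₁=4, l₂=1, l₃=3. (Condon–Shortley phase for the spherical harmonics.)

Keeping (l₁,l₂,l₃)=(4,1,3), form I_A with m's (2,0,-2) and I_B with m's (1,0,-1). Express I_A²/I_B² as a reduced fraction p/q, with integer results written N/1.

4/5

l's match ⇒ only the (l;m) 3-j factors differ between A and B.
A: triangle coeff Δ(4,1,3) = 1/252; Σ_t [1,1]: t=1:−1/120 = -1/120; (3j)²=1/21 [(4 1 3; 2 0 -2)], sign=+1
B: triangle coeff Δ(4,1,3) = 1/252; Σ_t [1,1]: t=1:−1/48 = -1/48; (3j)²=5/84 [(4 1 3; 1 0 -1)], sign=-1
I_A²/I_B² = (1/21)/(5/84) = 4/5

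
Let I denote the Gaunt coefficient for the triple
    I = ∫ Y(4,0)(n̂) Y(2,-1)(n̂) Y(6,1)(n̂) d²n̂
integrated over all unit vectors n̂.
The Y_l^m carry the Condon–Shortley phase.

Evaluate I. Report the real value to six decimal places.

-0.210395

m-sum 0 ✓  L=12 even ✓  2≤6≤6 ✓
Π(2lᵢ+1) = 9×5×13 = 585
triangle coeff Δ(4,2,6) = 1/6435
Σ_t [0,0]: t=0:+1/2304 = 1/2304
(3j)²=5/143 [(4 2 6; 0 0 0)], sign=+1
Σ_t [0,0]: t=0:+1/3456 = 1/3456
(3j)²=35/1287 [(4 2 6; 0 -1 1)], sign=-1
⇒ 4πI² = 875/1573
I = (-1)√(875/1573/(4π)) = -0.21039467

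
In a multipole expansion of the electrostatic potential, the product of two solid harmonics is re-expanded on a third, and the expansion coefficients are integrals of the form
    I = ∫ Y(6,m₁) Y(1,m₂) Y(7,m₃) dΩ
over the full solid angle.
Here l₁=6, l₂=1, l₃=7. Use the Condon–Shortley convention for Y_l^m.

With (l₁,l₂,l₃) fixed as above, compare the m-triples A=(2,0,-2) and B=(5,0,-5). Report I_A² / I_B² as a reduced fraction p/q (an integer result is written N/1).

15/8

Shared (l₁,l₂,l₃)=(6,1,7): N and (l;000)² cancel in I_A²/I_B².
A: Δ = 0!·12!·2!/15! = 1/1365; Racah Σ t=0..0: t=0:+1/967680 = 1/967680; ⇒ 3j(6 1 7; 2 0 -2)² = 3/91, sgn -1
B: Δ = 0!·12!·2!/15! = 1/1365; Racah Σ t=0..0: t=0:+1/39916800 = 1/39916800; ⇒ 3j(6 1 7; 5 0 -5)² = 8/455, sgn +1
I_A²/I_B² = (3/91)/(8/455) = 15/8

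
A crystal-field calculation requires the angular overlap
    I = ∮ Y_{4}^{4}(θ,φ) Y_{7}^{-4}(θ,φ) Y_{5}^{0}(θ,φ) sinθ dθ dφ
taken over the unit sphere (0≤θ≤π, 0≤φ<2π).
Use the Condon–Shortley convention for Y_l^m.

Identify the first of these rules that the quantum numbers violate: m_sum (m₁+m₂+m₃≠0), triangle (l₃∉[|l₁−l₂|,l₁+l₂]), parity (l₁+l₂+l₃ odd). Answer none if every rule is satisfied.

m₁+m₂+m₃ = 4 − 4 + 0 = 0  ✓
triangle: |4−7|=3 ≤ l₃=5 ≤ 4+7=11  ✓
parity: l₁+l₂+l₃ = 16 is even  ✓

none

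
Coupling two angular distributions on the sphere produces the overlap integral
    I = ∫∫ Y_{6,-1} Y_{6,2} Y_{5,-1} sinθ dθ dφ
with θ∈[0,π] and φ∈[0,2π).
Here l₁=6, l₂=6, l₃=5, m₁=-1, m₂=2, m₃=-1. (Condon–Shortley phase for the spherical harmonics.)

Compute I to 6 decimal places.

Σlᵢ=17 odd — θ-integrand is odd under cosθ→−cosθ; I=0

0.000000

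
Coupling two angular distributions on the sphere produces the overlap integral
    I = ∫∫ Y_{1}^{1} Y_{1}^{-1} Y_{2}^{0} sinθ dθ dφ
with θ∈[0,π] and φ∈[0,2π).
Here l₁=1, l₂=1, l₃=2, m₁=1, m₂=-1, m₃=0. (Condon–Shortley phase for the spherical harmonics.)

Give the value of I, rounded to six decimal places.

0.126157

Checks pass: Σm=0; 4 even; l₃=2∈[0,2].
(2·1+1)(2·1+1)(2·2+1) = 45
Δ: 0! 2! 2! / 5! → 1/30
sum: t=0:+1/1 = 1/1
3j²(1 1 2; 0 0 0) = Δ·Π!·Σ² = 2/15  (sign +1)
sum: t=0:+1/4 = 1/4
3j²(1 1 2; 1 -1 0) = Δ·Π!·Σ² = 1/30  (sign +1)
combine: 4πI² = 45·2/15·1/30 = 1/5
take √, sign +1: I = 0.12615663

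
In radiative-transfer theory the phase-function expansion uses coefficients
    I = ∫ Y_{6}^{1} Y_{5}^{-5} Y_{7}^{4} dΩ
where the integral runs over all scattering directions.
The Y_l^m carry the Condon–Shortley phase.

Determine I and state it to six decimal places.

Rules hold: Σm=0, L=18 even, 1≤7≤11.
N = 13·11·15 = 2145
Δ = 4!·8!·6!/19! = 1/174594420
Racah Σ t=0..4: t=0:+1/4147200 t=1:−1/207360 t=2:+1/82944 t=3:−1/207360 t=4:+1/4147200 = 1/345600
⇒ 3j(6 5 7; 0 0 0)² = 420/46189, sgn -1
Racah Σ t=0..0: t=0:+1/12441600 = 1/12441600
⇒ 3j(6 5 7; 1 -5 4)² = 245/12597, sgn -1
4πI² = N·(3j₀)²·(3jₘ)² = 514500/1356277
I = +1·√(0.379347/4π) = 0.17374550

0.173745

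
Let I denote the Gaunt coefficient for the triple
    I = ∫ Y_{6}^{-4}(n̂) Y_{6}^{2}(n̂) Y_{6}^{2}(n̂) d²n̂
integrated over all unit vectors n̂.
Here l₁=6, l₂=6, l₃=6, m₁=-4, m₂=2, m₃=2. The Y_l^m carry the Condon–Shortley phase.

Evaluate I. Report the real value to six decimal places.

Checks pass: Σm=0; 18 even; l₃=6∈[0,12].
(2·6+1)(2·6+1)(2·6+1) = 2197
Δ: 6! 6! 6! / 19! → 1/325909584
sum: t=0:+1/373248000 t=1:−1/1728000 t=2:+1/110592 t=3:−1/46656 t=4:+1/110592 t=5:−1/1728000 t=6:+1/373248000 = -7/1555200
3j²(6 6 6; 0 0 0) = Δ·Π!·Σ² = 400/46189  (sign -1)
sum: t=4:+1/1658880 t=5:−1/518400 t=6:+1/1658880 = -1/1382400
3j²(6 6 6; -4 2 2) = Δ·Π!·Σ² = 504/46189  (sign -1)
combine: 4πI² = 2197·400/46189·504/46189 = 2620800/12623809
take √, sign +1: I = 0.12853364

0.128534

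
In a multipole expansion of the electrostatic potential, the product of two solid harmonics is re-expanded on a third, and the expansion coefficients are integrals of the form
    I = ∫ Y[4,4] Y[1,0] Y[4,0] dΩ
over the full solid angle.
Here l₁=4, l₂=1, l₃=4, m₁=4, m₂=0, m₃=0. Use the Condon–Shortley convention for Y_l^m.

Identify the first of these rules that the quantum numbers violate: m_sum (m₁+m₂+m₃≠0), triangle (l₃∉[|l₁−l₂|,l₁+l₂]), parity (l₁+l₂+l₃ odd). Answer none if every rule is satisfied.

m_sum

m₁+m₂+m₃ = 4 + 0 + 0 = 4  ✗
triangle: |4−1|=3 ≤ l₃=4 ≤ 4+1=5
parity: l₁+l₂+l₃ = 9 is odd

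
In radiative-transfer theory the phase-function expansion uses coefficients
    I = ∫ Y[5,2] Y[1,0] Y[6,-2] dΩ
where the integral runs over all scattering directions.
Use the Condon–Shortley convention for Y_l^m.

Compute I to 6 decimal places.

0.231133

Rules hold: Σm=0, L=12 even, 4≤6≤6.
N = 11·3·13 = 429
Δ = 0!·10!·2!/13! = 1/858
Racah Σ t=0..0: t=0:+1/14400 = 1/14400
⇒ 3j(5 1 6; 0 0 0)² = 6/143, sgn +1
Racah Σ t=0..0: t=0:+1/30240 = 1/30240
⇒ 3j(5 1 6; 2 0 -2)² = 16/429, sgn +1
4πI² = N·(3j₀)²·(3jₘ)² = 96/143
I = +1·√(0.671329/4π) = 0.23113338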